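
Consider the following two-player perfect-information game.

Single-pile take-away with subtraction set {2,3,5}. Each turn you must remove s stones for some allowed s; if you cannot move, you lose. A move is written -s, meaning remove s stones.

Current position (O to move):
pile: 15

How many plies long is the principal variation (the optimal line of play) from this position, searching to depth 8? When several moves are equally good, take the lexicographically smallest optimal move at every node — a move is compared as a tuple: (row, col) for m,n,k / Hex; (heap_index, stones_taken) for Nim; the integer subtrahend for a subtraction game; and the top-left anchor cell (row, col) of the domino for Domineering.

PV length from [15]: 4 plies

[15] O move#1: -2:-1/13*, -3:-1/12, -5:-1/10
[13] X move#2: -2:-1/11, -3:-1/10, -5:+1/8*
[8] O move#3: -2:-1/6*, -3:-1/5, -5:-1/3
[6] X move#4: -2:-1/4, -3:-1/3, -5:+1/1*
[1] end (terminal -1, O#5); searched 15 to 8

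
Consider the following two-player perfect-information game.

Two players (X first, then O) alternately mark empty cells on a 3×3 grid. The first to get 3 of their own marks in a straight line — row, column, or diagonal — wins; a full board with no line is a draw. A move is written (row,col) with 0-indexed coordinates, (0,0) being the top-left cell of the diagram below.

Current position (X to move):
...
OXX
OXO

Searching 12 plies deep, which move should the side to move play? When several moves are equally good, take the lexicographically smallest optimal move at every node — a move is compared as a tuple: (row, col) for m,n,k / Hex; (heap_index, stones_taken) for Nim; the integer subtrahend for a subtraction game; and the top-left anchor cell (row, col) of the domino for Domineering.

X's best at [.../OXX/OXO]: (0,1)

[.../OXX/OXO] X move#1: (0,0):+0/X../OXX/OXO, (0,1):+1/.X./OXX/OXO*, (0,2):-1/..X/OXX/OXO
[.X./OXX/OXO] end (terminal -1, O#2); searched .../OXX/OXO to 12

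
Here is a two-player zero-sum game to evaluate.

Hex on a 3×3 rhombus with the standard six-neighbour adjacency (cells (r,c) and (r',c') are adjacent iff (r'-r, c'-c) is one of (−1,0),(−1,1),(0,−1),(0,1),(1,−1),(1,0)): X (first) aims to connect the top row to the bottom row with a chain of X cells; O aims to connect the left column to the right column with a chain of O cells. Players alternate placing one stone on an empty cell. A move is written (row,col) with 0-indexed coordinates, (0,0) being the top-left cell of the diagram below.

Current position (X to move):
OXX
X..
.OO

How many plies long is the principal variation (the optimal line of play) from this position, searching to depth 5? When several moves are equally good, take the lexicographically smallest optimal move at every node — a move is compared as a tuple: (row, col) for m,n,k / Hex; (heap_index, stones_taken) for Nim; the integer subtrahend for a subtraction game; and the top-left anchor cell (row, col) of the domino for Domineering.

[OXX/X../.OO] X move#1: (1,1):-1/OXX/XX./.OO, (1,2):-1/OXX/X.X/.OO, (2,0):+1/OXX/X../XOO*
[OXX/X../XOO] end (terminal -1, O#2); searched OXX/X../.OO to 5

PV length from [OXX/X../.OO]: 1 ply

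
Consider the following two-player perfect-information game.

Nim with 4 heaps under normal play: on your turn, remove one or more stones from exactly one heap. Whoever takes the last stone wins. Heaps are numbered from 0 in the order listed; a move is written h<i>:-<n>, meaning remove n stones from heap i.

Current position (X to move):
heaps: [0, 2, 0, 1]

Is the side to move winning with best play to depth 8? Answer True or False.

ply 1, X at (0,2,0,1) | h1:-1=+1→(0,1,0,1)*; h1:-2=-1→(0,0,0,1); h3:-1=-1→(0,2,0,0)
ply 2, O at (0,1,0,1) | h1:-1=-1→(0,0,0,1)*; h3:-1=-1→(0,1,0,0)
ply 3, X at (0,0,0,1) | h3:-1=+1→(0,0,0,0)*
ply 4: (0,0,0,0) is terminal -1 (O); from (0,2,0,1) depth 8

X winning at [(0,2,0,1)]: True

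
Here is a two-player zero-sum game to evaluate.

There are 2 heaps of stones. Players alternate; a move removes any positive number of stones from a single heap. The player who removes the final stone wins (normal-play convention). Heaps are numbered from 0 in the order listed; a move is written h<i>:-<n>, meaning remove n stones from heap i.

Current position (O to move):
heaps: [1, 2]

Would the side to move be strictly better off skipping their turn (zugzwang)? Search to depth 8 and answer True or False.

zugzwang((1,2), O) = False

ply 1, O at (1,2) | h0:-1=-1→(0,2); h1:-1=+1→(1,1)*; h1:-2=-1→(1,0)
ply 2, X at (1,1) | h0:-1=-1→(0,1)*; h1:-1=-1→(1,0)
ply 3, O at (0,1) | h1:-1=+1→(0,0)*
ply 4: (0,0) is terminal -1 (X); from (1,2) depth 8
if O skipped the turn, X would face:
~ ply 1, X at (1,2) | h0:-1=-1→(0,2); h1:-1=+1→(1,1)*; h1:-2=-1→(1,0)
~ ply 2, O at (1,1) | h0:-1=-1→(0,1)*; h1:-1=-1→(1,0)
~ ply 3, X at (0,1) | h1:-1=+1→(0,0)*
~ ply 4: (0,0) is terminal -1 (O); from (1,2) depth 8
compare (O): move=+1 vs pass=-1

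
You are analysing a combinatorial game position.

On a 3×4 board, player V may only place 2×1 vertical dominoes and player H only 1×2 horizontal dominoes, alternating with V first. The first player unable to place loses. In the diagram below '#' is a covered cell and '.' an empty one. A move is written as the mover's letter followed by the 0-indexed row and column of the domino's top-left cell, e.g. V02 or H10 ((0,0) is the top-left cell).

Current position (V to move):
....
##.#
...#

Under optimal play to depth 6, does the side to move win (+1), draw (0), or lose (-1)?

value(..../##.#/...#, V) = -1

[..../##.#/...#] V move#1: V02:-1/..#./####/...#*, V12:-1/..../####/..##
[..#./####/...#] H move#2: H00:+1/###./####/...#*, H20:+1/..#./####/##.#, H21:+1/..#./####/.###
[###./####/...#] end (terminal -1, V#3); searched ..../##.#/...# to 6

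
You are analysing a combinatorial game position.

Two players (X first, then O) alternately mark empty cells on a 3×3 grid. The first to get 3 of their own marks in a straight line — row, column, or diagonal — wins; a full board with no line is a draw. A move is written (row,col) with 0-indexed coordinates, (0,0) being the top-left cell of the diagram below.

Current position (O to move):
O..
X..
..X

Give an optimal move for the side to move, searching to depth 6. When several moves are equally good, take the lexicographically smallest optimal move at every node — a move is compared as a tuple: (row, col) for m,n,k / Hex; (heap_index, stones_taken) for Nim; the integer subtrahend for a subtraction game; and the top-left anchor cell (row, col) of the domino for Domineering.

O's best at [O../X../..X]: (0,2)

ply 1, O at O../X../..X | (0,1)=-1→OO./X../..X; (0,2)=+0→O.O/X../..X*; (1,1)=+0→O../XO./..X; (1,2)=+0→O../X.O/..X; (2,0)=-1→O../X../O.X; (2,1)=-1→O../X../.OX
ply 2, X at O.O/X../..X | (0,1)=+0→OXO/X../..X*; (1,1)=-1→O.O/XX./..X; (1,2)=-1→O.O/X.X/..X; (2,0)=-1→O.O/X../X.X; (2,1)=-1→O.O/X../.XX
ply 3, O at OXO/X../..X | (1,1)=+0→OXO/XO./..X*; (1,2)=-1→OXO/X.O/..X; (2,0)=-1→OXO/X../O.X; (2,1)=+0→OXO/X../.OX
ply 4, X at OXO/XO./..X | (1,2)=-1→OXO/XOX/..X; (2,0)=+0→OXO/XO./X.X*; (2,1)=-1→OXO/XO./.XX
ply 5, O at OXO/XO./X.X | (1,2)=-1→OXO/XOO/X.X; (2,1)=+0→OXO/XO./XOX*
ply 6, X at OXO/XO./XOX | (1,2)=+0→OXO/XOX/XOX*
ply 7: OXO/XOX/XOX is terminal +0 (O); from O../X../..X depth 6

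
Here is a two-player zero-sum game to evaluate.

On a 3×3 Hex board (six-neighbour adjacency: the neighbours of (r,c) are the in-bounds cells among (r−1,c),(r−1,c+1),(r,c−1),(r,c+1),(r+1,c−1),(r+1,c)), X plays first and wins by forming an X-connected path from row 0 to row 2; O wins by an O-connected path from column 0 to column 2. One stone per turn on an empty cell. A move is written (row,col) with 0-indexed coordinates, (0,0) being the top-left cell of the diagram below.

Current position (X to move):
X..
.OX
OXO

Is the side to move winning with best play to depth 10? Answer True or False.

p1 X@[X../.OX/OXO]: (0,1)[XX./.OX/OXO]-1 (0,2)[X.X/.OX/OXO]+1* (1,0)[X../XOX/OXO]-1
p2 O@[X.X/.OX/OXO] terminal -1; root [X../.OX/OXO] d10

X winning at [X../.OX/OXO]: True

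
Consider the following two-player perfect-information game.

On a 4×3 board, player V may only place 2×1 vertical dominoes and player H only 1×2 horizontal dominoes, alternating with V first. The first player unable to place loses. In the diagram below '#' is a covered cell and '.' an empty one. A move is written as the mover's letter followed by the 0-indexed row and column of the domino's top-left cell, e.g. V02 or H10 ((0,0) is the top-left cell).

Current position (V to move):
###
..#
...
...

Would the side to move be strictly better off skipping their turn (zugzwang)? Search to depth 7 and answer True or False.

zugzwang(###/..#/.../..., V) = False

ply 1, V at ###/..#/.../... | V10=-1→###/#.#/#../...; V11=+1→###/.##/.#./...*; V20=-1→###/..#/#../#..; V21=+1→###/..#/.#./.#.; V22=-1→###/..#/..#/..#
ply 2, H at ###/.##/.#./... | H30=-1→###/.##/.#./##.*; H31=-1→###/.##/.#./.##
ply 3, V at ###/.##/.#./##. | V10=+1→###/###/##./##.*; V22=+1→###/.##/.##/###
ply 4: ###/###/##./##. is terminal -1 (H); from ###/..#/.../... depth 7
if V skipped the turn, H would face:
~ ply 1, H at ###/..#/.../... | H10=-1→###/###/.../...; H20=+1→###/..#/##./...*; H21=+1→###/..#/.##/...; H30=-1→###/..#/.../##.; H31=-1→###/..#/.../.##
~ ply 2, V at ###/..#/##./... | V22=-1→###/..#/###/..#*
~ ply 3, H at ###/..#/###/..# | H10=+1→###/###/###/..#*; H30=+1→###/..#/###/###
~ ply 4: ###/###/###/..# is terminal -1 (V); from ###/..#/.../... depth 7
compare (V): move=+1 vs pass=-1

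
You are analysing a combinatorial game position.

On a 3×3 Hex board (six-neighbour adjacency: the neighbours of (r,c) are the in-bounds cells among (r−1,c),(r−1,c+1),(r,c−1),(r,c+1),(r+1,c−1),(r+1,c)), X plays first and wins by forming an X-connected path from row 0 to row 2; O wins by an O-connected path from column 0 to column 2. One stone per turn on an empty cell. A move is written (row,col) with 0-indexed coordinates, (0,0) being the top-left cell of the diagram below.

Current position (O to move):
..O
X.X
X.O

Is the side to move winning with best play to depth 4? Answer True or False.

[..O/X.X/X.O] O move#1: (0,0):-1/O.O/X.X/X.O*, (0,1):-1/.OO/X.X/X.O, (1,1):-1/..O/XOX/X.O, (2,1):-1/..O/X.X/XOO
[O.O/X.X/X.O] X move#2: (0,1):+1/OXO/X.X/X.O*, (1,1):-1/O.O/XXX/X.O, (2,1):-1/O.O/X.X/XXO
[OXO/X.X/X.O] end (terminal -1, O#3); searched ..O/X.X/X.O to 4

O winning at [..O/X.X/X.O]: False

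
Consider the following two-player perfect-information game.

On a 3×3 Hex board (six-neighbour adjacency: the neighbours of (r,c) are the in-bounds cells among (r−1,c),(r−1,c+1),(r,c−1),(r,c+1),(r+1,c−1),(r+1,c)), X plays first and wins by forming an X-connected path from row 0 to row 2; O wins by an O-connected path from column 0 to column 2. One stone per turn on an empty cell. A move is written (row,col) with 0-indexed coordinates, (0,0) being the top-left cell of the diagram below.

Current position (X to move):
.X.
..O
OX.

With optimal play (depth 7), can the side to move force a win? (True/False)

p1 X@[.X./..O/OX.]: (0,0)[XX./..O/OX.]-1 (0,2)[.XX/..O/OX.]-1 (1,0)[.X./X.O/OX.]-1 (1,1)[.X./.XO/OX.]+1* (2,2)[.X./..O/OXX]-1
p2 O@[.X./.XO/OX.] terminal -1; root [.X./..O/OX.] d7

X winning at [.X./..O/OX.]: True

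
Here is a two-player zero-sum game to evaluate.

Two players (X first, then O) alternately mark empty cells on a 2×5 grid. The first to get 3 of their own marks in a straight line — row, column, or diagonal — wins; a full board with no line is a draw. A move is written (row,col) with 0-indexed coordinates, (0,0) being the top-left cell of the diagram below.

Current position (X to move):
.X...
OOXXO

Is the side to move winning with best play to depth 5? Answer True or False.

X winning at [.X.../OOXXO]: True

[.X.../OOXXO] X move#1: (0,0):+0/XX.../OOXXO, (0,2):+1/.XX../OOXXO*, (0,3):+0/.X.X./OOXXO, (0,4):+0/.X..X/OOXXO
[.XX../OOXXO] O move#2: (0,0):-1/OXX../OOXXO*, (0,3):-1/.XXO./OOXXO, (0,4):-1/.XX.O/OOXXO
[OXX../OOXXO] X move#3: (0,3):+1/OXXX./OOXXO*, (0,4):+0/OXX.X/OOXXO
[OXXX./OOXXO] end (terminal -1, O#4); searched .X.../OOXXO to 5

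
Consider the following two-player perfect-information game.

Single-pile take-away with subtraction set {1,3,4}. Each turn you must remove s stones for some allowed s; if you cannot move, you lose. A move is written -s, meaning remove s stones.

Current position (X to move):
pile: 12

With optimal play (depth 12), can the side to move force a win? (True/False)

X winning at [12]: True

p1 X@[12]: -1[11]-1 -3[9]+1* -4[8]-1
p2 O@[9]: -1[8]-1* -3[6]-1 -4[5]-1
p3 X@[8]: -1[7]+1* -3[5]-1 -4[4]-1
p4 O@[7]: -1[6]-1* -3[4]-1 -4[3]-1
p5 X@[6]: -1[5]-1 -3[3]-1 -4[2]+1*
p6 O@[2]: -1[1]-1*
p7 X@[1]: -1[0]+1*
p8 O@[0] terminal -1; root [12] d12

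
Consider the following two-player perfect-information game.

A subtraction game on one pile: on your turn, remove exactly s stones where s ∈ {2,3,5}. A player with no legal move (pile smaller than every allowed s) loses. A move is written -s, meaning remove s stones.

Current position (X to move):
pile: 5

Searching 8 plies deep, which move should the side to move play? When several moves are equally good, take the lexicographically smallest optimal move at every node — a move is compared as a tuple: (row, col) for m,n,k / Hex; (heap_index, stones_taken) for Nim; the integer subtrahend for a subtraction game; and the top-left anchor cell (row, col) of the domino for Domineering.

[5] X move#1: -2:-1/3, -3:-1/2, -5:+1/0*
[0] end (terminal -1, O#2); searched 5 to 8

X's best at [5]: -5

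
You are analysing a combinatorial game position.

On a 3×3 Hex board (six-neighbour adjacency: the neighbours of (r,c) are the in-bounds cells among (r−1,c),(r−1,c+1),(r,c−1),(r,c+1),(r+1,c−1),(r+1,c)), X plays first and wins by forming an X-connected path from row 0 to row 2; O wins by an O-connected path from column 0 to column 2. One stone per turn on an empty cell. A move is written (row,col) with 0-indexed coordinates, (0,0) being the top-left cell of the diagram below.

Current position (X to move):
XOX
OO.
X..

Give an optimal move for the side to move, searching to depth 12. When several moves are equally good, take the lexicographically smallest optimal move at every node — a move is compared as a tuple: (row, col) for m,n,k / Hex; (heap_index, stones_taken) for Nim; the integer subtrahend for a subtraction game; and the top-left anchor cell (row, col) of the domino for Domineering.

ply 1, X at XOX/OO./X.. | (1,2)=+1→XOX/OOX/X..*; (2,1)=-1→XOX/OO./XX.; (2,2)=-1→XOX/OO./X.X
ply 2, O at XOX/OOX/X.. | (2,1)=-1→XOX/OOX/XO.*; (2,2)=-1→XOX/OOX/X.O
ply 3, X at XOX/OOX/XO. | (2,2)=+1→XOX/OOX/XOX*
ply 4: XOX/OOX/XOX is terminal -1 (O); from XOX/OO./X.. depth 12

X's best at [XOX/OO./X..]: (1,2)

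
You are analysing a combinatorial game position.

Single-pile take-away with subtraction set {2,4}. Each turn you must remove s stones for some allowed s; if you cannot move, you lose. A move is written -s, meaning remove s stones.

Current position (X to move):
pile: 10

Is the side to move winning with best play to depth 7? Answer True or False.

p1 X@[10]: -2[8]-1 -4[6]+1*
p2 O@[6]: -2[4]-1* -4[2]-1
p3 X@[4]: -2[2]-1 -4[0]+1*
p4 O@[0] terminal -1; root [10] d7

X winning at [10]: True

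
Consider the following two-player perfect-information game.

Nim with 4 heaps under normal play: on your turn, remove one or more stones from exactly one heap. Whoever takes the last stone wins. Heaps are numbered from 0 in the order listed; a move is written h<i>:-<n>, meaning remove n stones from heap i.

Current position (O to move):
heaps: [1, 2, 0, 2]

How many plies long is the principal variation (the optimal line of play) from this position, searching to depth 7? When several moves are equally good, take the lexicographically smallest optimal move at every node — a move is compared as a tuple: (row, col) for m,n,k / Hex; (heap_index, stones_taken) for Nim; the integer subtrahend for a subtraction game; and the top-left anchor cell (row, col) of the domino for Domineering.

PV length from [(1,2,0,2)]: 5 plies

[(1,2,0,2)] O move#1: h0:-1:+1/(0,2,0,2)*, h1:-1:-1/(1,1,0,2), h1:-2:-1/(1,0,0,2), h3:-1:-1/(1,2,0,1), h3:-2:-1/(1,2,0,0)
[(0,2,0,2)] X move#2: h1:-1:-1/(0,1,0,2)*, h1:-2:-1/(0,0,0,2), h3:-1:-1/(0,2,0,1), h3:-2:-1/(0,2,0,0)
[(0,1,0,2)] O move#3: h1:-1:-1/(0,0,0,2), h3:-1:+1/(0,1,0,1)*, h3:-2:-1/(0,1,0,0)
[(0,1,0,1)] X move#4: h1:-1:-1/(0,0,0,1)*, h3:-1:-1/(0,1,0,0)
[(0,0,0,1)] O move#5: h3:-1:+1/(0,0,0,0)*
[(0,0,0,0)] end (terminal -1, X#6); searched (1,2,0,2) to 7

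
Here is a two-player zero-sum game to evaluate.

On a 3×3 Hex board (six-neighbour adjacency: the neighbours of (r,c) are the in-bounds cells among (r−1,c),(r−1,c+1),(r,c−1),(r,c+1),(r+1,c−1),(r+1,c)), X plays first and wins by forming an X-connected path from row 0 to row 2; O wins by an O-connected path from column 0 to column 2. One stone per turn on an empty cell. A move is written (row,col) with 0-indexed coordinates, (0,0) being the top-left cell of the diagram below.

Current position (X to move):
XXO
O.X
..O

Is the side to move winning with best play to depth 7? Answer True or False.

X winning at [XXO/O.X/..O]: True

[XXO/O.X/..O] X move#1: (1,1):+1/XXO/OXX/..O*, (2,0):-1/XXO/O.X/X.O, (2,1):-1/XXO/O.X/.XO
[XXO/OXX/..O] O move#2: (2,0):-1/XXO/OXX/O.O*, (2,1):-1/XXO/OXX/.OO
[XXO/OXX/O.O] X move#3: (2,1):+1/XXO/OXX/OXO*
[XXO/OXX/OXO] end (terminal -1, O#4); searched XXO/O.X/..O to 7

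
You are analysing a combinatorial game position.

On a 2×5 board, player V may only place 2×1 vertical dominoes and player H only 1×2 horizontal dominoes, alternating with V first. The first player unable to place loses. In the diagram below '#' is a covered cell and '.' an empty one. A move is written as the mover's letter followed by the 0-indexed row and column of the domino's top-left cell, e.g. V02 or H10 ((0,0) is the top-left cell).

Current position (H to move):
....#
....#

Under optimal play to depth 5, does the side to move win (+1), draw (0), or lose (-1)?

p1 H@[....#/....#]: H00[##..#/....#]-1 H01[.##.#/....#]+1* H02[..###/....#]-1 H10[....#/##..#]-1 H11[....#/.##.#]+1 H12[....#/..###]-1
p2 V@[.##.#/....#]: V00[###.#/#...#]-1* V03[.####/...##]-1
p3 H@[###.#/#...#]: H11[###.#/###.#]-1 H12[###.#/#.###]+1*
p4 V@[###.#/#.###] terminal -1; root [....#/....#] d5

value(....#/....#, H) = +1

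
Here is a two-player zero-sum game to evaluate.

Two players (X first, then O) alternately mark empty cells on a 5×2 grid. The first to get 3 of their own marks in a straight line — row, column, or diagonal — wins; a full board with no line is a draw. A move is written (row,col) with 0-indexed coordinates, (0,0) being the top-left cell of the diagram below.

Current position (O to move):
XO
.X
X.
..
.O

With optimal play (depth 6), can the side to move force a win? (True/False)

ply 1, O at XO/.X/X./../.O | (1,0)=+0→XO/OX/X./../.O*; (2,1)=-1→XO/.X/XO/../.O; (3,0)=-1→XO/.X/X./O./.O; (3,1)=-1→XO/.X/X./.O/.O; (4,0)=-1→XO/.X/X./../OO
ply 2, X at XO/OX/X./../.O | (2,1)=+0→XO/OX/XX/../.O*; (3,0)=+0→XO/OX/X./X./.O; (3,1)=+0→XO/OX/X./.X/.O; (4,0)=+0→XO/OX/X./../XO
ply 3, O at XO/OX/XX/../.O | (3,0)=-1→XO/OX/XX/O./.O; (3,1)=+0→XO/OX/XX/.O/.O*; (4,0)=-1→XO/OX/XX/../OO
ply 4, X at XO/OX/XX/.O/.O | (3,0)=+0→XO/OX/XX/XO/.O*; (4,0)=+0→XO/OX/XX/.O/XO
ply 5, O at XO/OX/XX/XO/.O | (4,0)=+0→XO/OX/XX/XO/OO*
ply 6: XO/OX/XX/XO/OO is terminal +0 (X); from XO/.X/X./../.O depth 6

O winning at [XO/.X/X./../.O]: False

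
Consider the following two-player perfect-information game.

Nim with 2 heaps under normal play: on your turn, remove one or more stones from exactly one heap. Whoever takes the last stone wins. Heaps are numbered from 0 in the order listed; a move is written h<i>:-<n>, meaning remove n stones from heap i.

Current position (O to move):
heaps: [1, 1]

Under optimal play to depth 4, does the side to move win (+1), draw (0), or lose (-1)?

value((1,1), O) = -1

p1 O@[(1,1)]: h0:-1[(0,1)]-1* h1:-1[(1,0)]-1
p2 X@[(0,1)]: h1:-1[(0,0)]+1*
p3 O@[(0,0)] terminal -1; root [(1,1)] d4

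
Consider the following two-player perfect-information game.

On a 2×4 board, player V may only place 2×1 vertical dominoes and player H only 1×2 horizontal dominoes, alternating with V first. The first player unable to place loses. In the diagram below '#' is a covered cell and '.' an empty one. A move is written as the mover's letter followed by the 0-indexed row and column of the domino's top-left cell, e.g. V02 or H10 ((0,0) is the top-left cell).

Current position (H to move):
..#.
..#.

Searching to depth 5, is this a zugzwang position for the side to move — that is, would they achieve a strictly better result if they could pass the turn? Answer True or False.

p1 H@[..#./..#.]: H00[###./..#.]+1* H10[..#./###.]+1
p2 V@[###./..#.]: V03[####/..##]-1*
p3 H@[####/..##]: H10[####/####]+1*
p4 V@[####/####] terminal -1; root [..#./..#.] d5
pass branch (V moves first from the same position):
  | p1 V@[..#./..#.]: V00[#.#./#.#.]+1* V01[.##./.##.]+1 V03[..##/..##]-1
  | p2 H@[#.#./#.#.] terminal -1; root [..#./..#.] d5
H moving scores +1; H passing scores -1

zugzwang(..#./..#., H) = False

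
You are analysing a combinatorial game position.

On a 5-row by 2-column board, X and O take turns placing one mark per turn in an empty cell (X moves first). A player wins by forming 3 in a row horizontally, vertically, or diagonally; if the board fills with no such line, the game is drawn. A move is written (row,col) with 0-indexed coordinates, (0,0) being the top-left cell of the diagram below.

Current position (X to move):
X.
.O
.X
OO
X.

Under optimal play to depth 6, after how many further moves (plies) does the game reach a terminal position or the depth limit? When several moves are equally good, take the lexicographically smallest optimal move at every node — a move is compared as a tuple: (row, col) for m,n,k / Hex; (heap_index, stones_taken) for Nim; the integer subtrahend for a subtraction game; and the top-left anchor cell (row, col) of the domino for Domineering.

p1 X@[X./.O/.X/OO/X.]: (0,1)[XX/.O/.X/OO/X.]+0* (1,0)[X./XO/.X/OO/X.]+0 (2,0)[X./.O/XX/OO/X.]+0 (4,1)[X./.O/.X/OO/XX]+0
p2 O@[XX/.O/.X/OO/X.]: (1,0)[XX/OO/.X/OO/X.]+0* (2,0)[XX/.O/OX/OO/X.]+0 (4,1)[XX/.O/.X/OO/XO]+0
p3 X@[XX/OO/.X/OO/X.]: (2,0)[XX/OO/XX/OO/X.]+0* (4,1)[XX/OO/.X/OO/XX]-1
p4 O@[XX/OO/XX/OO/X.]: (4,1)[XX/OO/XX/OO/XO]+0*
p5 X@[XX/OO/XX/OO/XO] terminal +0; root [X./.O/.X/OO/X.] d6

PV length from [X./.O/.X/OO/X.]: 4 plies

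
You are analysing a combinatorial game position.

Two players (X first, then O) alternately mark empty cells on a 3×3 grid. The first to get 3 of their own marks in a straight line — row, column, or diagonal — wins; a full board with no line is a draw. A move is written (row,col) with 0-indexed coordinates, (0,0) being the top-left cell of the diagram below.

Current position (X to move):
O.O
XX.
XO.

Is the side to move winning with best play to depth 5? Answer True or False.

X winning at [O.O/XX./XO.]: True

p1 X@[O.O/XX./XO.]: (0,1)[OXO/XX./XO.]+0 (1,2)[O.O/XXX/XO.]+1* (2,2)[O.O/XX./XOX]-1
p2 O@[O.O/XXX/XO.] terminal -1; root [O.O/XX./XO.] d5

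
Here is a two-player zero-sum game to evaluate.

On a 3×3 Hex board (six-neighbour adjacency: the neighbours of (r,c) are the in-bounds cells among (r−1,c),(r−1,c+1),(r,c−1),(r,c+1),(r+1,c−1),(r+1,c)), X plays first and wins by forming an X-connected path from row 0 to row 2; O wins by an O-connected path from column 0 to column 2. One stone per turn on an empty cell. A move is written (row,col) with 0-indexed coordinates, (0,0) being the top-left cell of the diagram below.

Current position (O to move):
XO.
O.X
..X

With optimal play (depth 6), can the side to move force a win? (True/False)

O winning at [XO./O.X/..X]: True

p1 O@[XO./O.X/..X]: (0,2)[XOO/O.X/..X]+1* (1,1)[XO./OOX/..X]-1 (2,0)[XO./O.X/O.X]-1 (2,1)[XO./O.X/.OX]-1
p2 X@[XOO/O.X/..X] terminal -1; root [XO./O.X/..X] d6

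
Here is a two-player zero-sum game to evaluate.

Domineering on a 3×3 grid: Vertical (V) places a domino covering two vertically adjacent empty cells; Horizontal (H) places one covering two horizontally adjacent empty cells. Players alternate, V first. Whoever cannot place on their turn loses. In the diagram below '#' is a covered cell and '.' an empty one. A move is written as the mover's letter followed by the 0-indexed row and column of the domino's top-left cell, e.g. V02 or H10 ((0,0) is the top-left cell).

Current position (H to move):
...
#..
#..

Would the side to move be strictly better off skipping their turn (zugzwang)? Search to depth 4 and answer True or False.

ply 1, H at .../#../#.. | H00=-1→##./#../#..; H01=-1→.##/#../#..; H11=+1→.../###/#..*; H21=-1→.../#../###
ply 2: .../###/#.. is terminal -1 (V); from .../#../#.. depth 4
if H skipped the turn, V would face:
~ ply 1, V at .../#../#.. | V01=+1→.#./##./#..*; V02=+1→..#/#.#/#..; V11=+1→.../##./##.; V12=+1→.../#.#/#.#
~ ply 2, H at .#./##./#.. | H21=-1→.#./##./###*
~ ply 3, V at .#./##./### | V02=+1→.##/###/###*
~ ply 4: .##/###/### is terminal -1 (H); from .../#../#.. depth 4
compare (H): move=+1 vs pass=-1

zugzwang(.../#../#.., H) = False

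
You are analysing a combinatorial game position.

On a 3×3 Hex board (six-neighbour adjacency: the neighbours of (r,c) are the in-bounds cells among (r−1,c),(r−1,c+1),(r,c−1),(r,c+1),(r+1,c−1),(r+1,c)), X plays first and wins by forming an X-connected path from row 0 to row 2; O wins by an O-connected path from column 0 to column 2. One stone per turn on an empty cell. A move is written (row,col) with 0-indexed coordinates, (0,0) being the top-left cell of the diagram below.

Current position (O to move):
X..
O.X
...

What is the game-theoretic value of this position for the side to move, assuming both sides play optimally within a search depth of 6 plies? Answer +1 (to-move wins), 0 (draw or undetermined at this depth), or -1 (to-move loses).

ply 1, O at X../O.X/... | (0,1)=-1→XO./O.X/...; (0,2)=+1→X.O/O.X/...*; (1,1)=-1→X../OOX/...; (2,0)=-1→X../O.X/O..; (2,1)=-1→X../O.X/.O.; (2,2)=-1→X../O.X/..O
ply 2, X at X.O/O.X/... | (0,1)=-1→XXO/O.X/...*; (1,1)=-1→X.O/OXX/...; (2,0)=-1→X.O/O.X/X..; (2,1)=-1→X.O/O.X/.X.; (2,2)=-1→X.O/O.X/..X
ply 3, O at XXO/O.X/... | (1,1)=+1→XXO/OOX/...*; (2,0)=-1→XXO/O.X/O..; (2,1)=-1→XXO/O.X/.O.; (2,2)=-1→XXO/O.X/..O
ply 4: XXO/OOX/... is terminal -1 (X); from X../O.X/... depth 6

value(X../O.X/..., O) = +1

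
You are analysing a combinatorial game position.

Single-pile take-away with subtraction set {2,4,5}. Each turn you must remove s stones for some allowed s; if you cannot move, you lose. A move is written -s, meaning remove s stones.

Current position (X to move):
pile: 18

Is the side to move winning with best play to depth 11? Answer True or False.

X winning at [18]: True

p1 X@[18]: -2[16]-1 -4[14]+1* -5[13]-1
p2 O@[14]: -2[12]-1* -4[10]-1 -5[9]-1
p3 X@[12]: -2[10]-1 -4[8]+1* -5[7]+1
p4 O@[8]: -2[6]-1* -4[4]-1 -5[3]-1
p5 X@[6]: -2[4]-1 -4[2]-1 -5[1]+1*
p6 O@[1] terminal -1; root [18] d11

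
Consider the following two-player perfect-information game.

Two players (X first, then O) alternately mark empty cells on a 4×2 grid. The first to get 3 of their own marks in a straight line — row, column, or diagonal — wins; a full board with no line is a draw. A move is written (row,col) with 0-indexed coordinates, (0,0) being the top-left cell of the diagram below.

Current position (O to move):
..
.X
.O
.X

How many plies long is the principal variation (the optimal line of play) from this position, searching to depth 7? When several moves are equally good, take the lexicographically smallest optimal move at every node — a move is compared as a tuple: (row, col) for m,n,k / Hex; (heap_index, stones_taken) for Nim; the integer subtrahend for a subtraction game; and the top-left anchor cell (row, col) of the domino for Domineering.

PV length from [../.X/.O/.X]: 5 plies

p1 O@[../.X/.O/.X]: (0,0)[O./.X/.O/.X]+0* (0,1)[.O/.X/.O/.X]+0 (1,0)[../OX/.O/.X]+0 (2,0)[../.X/OO/.X]+0 (3,0)[../.X/.O/OX]+0
p2 X@[O./.X/.O/.X]: (0,1)[OX/.X/.O/.X]+0* (1,0)[O./XX/.O/.X]+0 (2,0)[O./.X/XO/.X]+0 (3,0)[O./.X/.O/XX]+0
p3 O@[OX/.X/.O/.X]: (1,0)[OX/OX/.O/.X]+0* (2,0)[OX/.X/OO/.X]+0 (3,0)[OX/.X/.O/OX]+0
p4 X@[OX/OX/.O/.X]: (2,0)[OX/OX/XO/.X]+0* (3,0)[OX/OX/.O/XX]-1
p5 O@[OX/OX/XO/.X]: (3,0)[OX/OX/XO/OX]+0*
p6 X@[OX/OX/XO/OX] terminal +0; root [../.X/.O/.X] d7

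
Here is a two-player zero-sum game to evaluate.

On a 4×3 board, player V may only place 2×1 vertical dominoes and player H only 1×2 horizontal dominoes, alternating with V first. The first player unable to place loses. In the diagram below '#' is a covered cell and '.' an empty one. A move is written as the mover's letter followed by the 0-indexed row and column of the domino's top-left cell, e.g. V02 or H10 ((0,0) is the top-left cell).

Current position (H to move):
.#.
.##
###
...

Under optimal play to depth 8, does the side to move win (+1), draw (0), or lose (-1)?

value(.#./.##/###/..., H) = -1

p1 H@[.#./.##/###/...]: H30[.#./.##/###/##.]-1* H31[.#./.##/###/.##]-1
p2 V@[.#./.##/###/##.]: V00[##./###/###/##.]+1*
p3 H@[##./###/###/##.] terminal -1; root [.#./.##/###/...] d8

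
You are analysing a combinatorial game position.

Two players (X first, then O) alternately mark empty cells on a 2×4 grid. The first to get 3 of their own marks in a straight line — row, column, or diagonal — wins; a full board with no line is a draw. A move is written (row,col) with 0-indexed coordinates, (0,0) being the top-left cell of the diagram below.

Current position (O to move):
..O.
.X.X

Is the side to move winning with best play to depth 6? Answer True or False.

O winning at [..O./.X.X]: False

ply 1, O at ..O./.X.X | (0,0)=-1→O.O./.X.X; (0,1)=-1→.OO./.X.X; (0,3)=-1→..OO/.X.X; (1,0)=-1→..O./OX.X; (1,2)=+0→..O./.XOX*
ply 2, X at ..O./.XOX | (0,0)=+0→X.O./.XOX*; (0,1)=+0→.XO./.XOX; (0,3)=+0→..OX/.XOX; (1,0)=-1→..O./XXOX
ply 3, O at X.O./.XOX | (0,1)=+0→XOO./.XOX*; (0,3)=+0→X.OO/.XOX; (1,0)=+0→X.O./OXOX
ply 4, X at XOO./.XOX | (0,3)=+0→XOOX/.XOX*; (1,0)=-1→XOO./XXOX
ply 5, O at XOOX/.XOX | (1,0)=+0→XOOX/OXOX*
ply 6: XOOX/OXOX is terminal +0 (X); from ..O./.X.X depth 6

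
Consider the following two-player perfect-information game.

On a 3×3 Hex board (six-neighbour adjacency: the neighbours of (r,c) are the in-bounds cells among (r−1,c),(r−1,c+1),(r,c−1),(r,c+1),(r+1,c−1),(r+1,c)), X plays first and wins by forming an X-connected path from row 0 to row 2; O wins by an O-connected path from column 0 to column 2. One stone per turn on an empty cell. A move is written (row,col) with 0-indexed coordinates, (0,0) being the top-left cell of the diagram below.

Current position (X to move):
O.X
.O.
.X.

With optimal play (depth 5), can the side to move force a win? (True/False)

p1 X@[O.X/.O./.X.]: (0,1)[OXX/.O./.X.]-1 (1,0)[O.X/XO./.X.]-1 (1,2)[O.X/.OX/.X.]+1* (2,0)[O.X/.O./XX.]-1 (2,2)[O.X/.O./.XX]-1
p2 O@[O.X/.OX/.X.] terminal -1; root [O.X/.O./.X.] d5

X winning at [O.X/.O./.X.]: True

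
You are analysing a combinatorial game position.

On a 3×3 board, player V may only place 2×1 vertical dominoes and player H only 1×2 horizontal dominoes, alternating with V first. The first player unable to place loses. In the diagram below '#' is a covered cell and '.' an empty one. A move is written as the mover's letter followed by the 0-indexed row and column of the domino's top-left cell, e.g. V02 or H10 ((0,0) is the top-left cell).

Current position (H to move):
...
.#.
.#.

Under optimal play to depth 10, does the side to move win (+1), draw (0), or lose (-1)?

value(.../.#./.#., H) = -1

p1 H@[.../.#./.#.]: H00[##./.#./.#.]-1* H01[.##/.#./.#.]-1
p2 V@[##./.#./.#.]: V02[###/.##/.#.]+1* V10[##./##./##.]+1 V12[##./.##/.##]+1
p3 H@[###/.##/.#.] terminal -1; root [.../.#./.#.] d10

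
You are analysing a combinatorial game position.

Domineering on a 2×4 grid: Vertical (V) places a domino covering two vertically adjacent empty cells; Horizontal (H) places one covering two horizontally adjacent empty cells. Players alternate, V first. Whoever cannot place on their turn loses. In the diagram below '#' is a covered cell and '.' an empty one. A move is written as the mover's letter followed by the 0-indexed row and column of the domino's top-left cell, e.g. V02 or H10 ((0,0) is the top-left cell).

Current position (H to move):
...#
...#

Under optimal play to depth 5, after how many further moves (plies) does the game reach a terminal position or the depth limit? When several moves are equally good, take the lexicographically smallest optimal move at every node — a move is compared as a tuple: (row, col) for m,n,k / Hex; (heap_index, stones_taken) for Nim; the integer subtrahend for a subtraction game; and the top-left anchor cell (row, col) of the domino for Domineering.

PV length from [...#/...#]: 3 plies

[...#/...#] H move#1: H00:+1/##.#/...#*, H01:+1/.###/...#, H10:+1/...#/##.#, H11:+1/...#/.###
[##.#/...#] V move#2: V02:-1/####/..##*
[####/..##] H move#3: H10:+1/####/####*
[####/####] end (terminal -1, V#4); searched ...#/...# to 5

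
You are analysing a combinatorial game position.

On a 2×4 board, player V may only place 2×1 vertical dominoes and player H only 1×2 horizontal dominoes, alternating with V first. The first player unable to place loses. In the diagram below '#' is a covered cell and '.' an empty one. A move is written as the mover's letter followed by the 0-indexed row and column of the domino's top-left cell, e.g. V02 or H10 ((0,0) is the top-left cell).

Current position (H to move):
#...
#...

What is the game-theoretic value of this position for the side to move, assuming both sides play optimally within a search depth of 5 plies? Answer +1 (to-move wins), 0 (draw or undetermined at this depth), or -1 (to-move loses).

ply 1, H at #.../#... | H01=+1→###./#...*; H02=+1→#.##/#...; H11=+1→#.../###.; H12=+1→#.../#.##
ply 2, V at ###./#... | V03=-1→####/#..#*
ply 3, H at ####/#..# | H11=+1→####/####*
ply 4: ####/#### is terminal -1 (V); from #.../#... depth 5

value(#.../#..., H) = +1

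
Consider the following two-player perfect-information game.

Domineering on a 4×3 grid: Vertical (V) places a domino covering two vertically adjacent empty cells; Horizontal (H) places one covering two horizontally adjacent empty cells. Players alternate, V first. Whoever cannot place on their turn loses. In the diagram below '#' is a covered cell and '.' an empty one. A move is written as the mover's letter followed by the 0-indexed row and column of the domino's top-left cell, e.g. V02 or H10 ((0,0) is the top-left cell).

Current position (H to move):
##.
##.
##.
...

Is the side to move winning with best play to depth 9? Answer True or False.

p1 H@[##./##./##./...]: H30[##./##./##./##.]-1* H31[##./##./##./.##]-1
p2 V@[##./##./##./##.]: V02[###/###/##./##.]+1* V12[##./###/###/##.]+1 V22[##./##./###/###]+1
p3 H@[###/###/##./##.] terminal -1; root [##./##./##./...] d9

H winning at [##./##./##./...]: False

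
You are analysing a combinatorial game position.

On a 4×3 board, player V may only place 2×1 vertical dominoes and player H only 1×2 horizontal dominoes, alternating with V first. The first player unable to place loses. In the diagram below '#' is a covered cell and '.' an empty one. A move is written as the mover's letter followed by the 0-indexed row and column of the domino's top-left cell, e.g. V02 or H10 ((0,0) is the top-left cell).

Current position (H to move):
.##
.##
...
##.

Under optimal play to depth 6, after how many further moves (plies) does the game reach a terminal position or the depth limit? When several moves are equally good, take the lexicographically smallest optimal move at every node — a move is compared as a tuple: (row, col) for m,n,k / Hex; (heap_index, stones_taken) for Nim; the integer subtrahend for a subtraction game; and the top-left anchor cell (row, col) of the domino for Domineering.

p1 H@[.##/.##/.../##.]: H20[.##/.##/##./##.]-1* H21[.##/.##/.##/##.]-1
p2 V@[.##/.##/##./##.]: V00[###/###/##./##.]+1* V22[.##/.##/###/###]+1
p3 H@[###/###/##./##.] terminal -1; root [.##/.##/.../##.] d6

PV length from [.##/.##/.../##.]: 2 plies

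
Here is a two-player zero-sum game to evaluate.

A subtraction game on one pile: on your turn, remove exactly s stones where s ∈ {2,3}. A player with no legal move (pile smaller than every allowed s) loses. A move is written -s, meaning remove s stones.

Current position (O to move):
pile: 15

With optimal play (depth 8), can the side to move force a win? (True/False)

O winning at [15]: False

p1 O@[15]: -2[13]-1* -3[12]-1
p2 X@[13]: -2[11]+1* -3[10]+1
p3 O@[11]: -2[9]-1* -3[8]-1
p4 X@[9]: -2[7]-1 -3[6]+1*
p5 O@[6]: -2[4]-1* -3[3]-1
p6 X@[4]: -2[2]-1 -3[1]+1*
p7 O@[1] terminal -1; root [15] d8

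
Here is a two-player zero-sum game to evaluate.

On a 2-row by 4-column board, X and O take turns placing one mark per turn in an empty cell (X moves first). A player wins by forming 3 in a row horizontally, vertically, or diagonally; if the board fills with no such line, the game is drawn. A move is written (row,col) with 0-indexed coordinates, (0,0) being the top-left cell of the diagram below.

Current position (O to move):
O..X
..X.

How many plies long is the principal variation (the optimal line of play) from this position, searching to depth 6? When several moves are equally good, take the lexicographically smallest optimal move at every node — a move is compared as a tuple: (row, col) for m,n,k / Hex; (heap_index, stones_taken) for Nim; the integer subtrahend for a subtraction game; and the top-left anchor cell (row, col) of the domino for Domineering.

PV length from [O..X/..X.]: 5 plies

[O..X/..X.] O move#1: (0,1):+0/OO.X/..X.*, (0,2):+0/O.OX/..X., (1,0):+0/O..X/O.X., (1,1):+0/O..X/.OX., (1,3):+0/O..X/..XO
[OO.X/..X.] X move#2: (0,2):+0/OOXX/..X.*, (1,0):-1/OO.X/X.X., (1,1):-1/OO.X/.XX., (1,3):-1/OO.X/..XX
[OOXX/..X.] O move#3: (1,0):+0/OOXX/O.X.*, (1,1):+0/OOXX/.OX., (1,3):+0/OOXX/..XO
[OOXX/O.X.] X move#4: (1,1):+0/OOXX/OXX.*, (1,3):+0/OOXX/O.XX
[OOXX/OXX.] O move#5: (1,3):+0/OOXX/OXXO*
[OOXX/OXXO] end (terminal +0, X#6); searched O..X/..X. to 6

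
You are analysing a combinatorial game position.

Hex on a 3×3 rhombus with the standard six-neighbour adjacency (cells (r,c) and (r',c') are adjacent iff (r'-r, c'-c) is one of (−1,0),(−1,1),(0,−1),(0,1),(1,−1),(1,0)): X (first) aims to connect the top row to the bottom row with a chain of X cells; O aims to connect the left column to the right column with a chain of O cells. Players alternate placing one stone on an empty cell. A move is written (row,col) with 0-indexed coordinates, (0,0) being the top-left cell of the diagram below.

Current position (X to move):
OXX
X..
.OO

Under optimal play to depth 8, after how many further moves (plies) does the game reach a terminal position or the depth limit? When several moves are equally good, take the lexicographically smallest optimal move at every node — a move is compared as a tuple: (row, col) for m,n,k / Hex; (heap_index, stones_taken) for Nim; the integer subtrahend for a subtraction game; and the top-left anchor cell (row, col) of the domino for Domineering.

PV length from [OXX/X../.OO]: 1 ply

ply 1, X at OXX/X../.OO | (1,1)=-1→OXX/XX./.OO; (1,2)=-1→OXX/X.X/.OO; (2,0)=+1→OXX/X../XOO*
ply 2: OXX/X../XOO is terminal -1 (O); from OXX/X../.OO depth 8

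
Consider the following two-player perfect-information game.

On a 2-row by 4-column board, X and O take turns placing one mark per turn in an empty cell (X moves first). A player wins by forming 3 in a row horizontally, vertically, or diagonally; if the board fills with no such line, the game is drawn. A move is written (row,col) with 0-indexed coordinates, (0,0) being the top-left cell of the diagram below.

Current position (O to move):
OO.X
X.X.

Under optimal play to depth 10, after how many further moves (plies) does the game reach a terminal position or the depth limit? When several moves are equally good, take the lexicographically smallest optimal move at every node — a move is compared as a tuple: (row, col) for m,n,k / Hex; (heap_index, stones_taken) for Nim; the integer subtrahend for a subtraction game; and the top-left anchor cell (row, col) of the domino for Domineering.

p1 O@[OO.X/X.X.]: (0,2)[OOOX/X.X.]+1* (1,1)[OO.X/XOX.]+0 (1,3)[OO.X/X.XO]-1
p2 X@[OOOX/X.X.] terminal -1; root [OO.X/X.X.] d10

PV length from [OO.X/X.X.]: 1 ply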